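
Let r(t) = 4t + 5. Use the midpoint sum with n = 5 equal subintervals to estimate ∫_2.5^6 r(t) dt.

77

Δt = (6 − 2.5)/5 = 0.7.
Midpoints: 2.85, 3.55, 4.25, 4.95, 5.65.
r(2.85) = 16.4, r(3.55) = 19.2, r(4.25) = 22, r(4.95) = 24.8, r(5.65) = 27.6.
Sum = Δt · [r(2.85) + r(3.55) + r(4.25) + r(4.95) + r(5.65)].
Sum = 77.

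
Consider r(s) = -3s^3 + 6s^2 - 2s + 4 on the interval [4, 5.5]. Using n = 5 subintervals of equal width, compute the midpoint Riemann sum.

-297.3834375

Δs = (5.5 − 4)/5 = 0.3.
Midpoints: 4.15, 4.45, 4.75, 5.05, 5.35.
r(4.15) = -115.385125, r(4.45) = -150.448375, r(4.75) = -191.640625, r(5.05) = -239.447875, r(5.35) = -294.356125.
Sum = Δs · [r(4.15) + r(4.45) + r(4.75) + r(5.05) + r(5.35)].
Sum = -297.3834375.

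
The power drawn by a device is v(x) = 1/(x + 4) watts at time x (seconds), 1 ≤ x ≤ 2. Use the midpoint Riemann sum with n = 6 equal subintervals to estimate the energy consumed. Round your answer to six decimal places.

Δx = (2 − 1)/6 = 1/6.
Midpoints: 13/12, 1.25, 17/12, 19/12, 1.75, 23/12.
v(13/12) = 12/61, v(1.25) = 4/21, v(17/12) = 12/65, v(19/12) = 12/67, v(1.75) = 4/23, v(23/12) = 12/71.
Sum = Δx · [v(13/12) + v(1.25) + v(17/12) + ...].
Sum ≈ 0.182307.

0.182307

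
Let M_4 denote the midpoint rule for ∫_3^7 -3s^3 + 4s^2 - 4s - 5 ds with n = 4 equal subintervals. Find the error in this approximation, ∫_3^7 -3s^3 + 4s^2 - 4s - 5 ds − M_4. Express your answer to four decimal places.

Exact integral: ∫_3^7 f(s) ds ≈ -1418.666667.
M_4 = -1405.
Error ≈ -1418.666667 − (-1405) ≈ -13.6667.

-13.6667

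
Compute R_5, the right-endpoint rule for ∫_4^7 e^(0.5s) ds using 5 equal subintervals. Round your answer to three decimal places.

Δs = (7 − 4)/5 = 0.6.
Right endpoints: 4.6, 5.2, 5.8, 6.4, 7.
f(4.6) ≈ 9.974, f(5.2) ≈ 13.464, f(5.8) ≈ 18.174, f(6.4) ≈ 24.533, f(7) ≈ 33.115.
Sum = Δs · [f(4.6) + f(5.2) + f(5.8) + f(6.4) + f(7)].
Sum ≈ 59.556.

59.556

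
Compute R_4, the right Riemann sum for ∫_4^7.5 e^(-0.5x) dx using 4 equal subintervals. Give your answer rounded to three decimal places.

0.178

Δx = (7.5 − 4)/4 = 0.875.
Right endpoints: 4.875, 5.75, 6.625, 7.5.
f(4.875) ≈ 0.087, f(5.75) ≈ 0.056, f(6.625) ≈ 0.036, f(7.5) ≈ 0.024.
Sum = Δx · [f(4.875) + f(5.75) + f(6.625) + f(7.5)].
Sum ≈ 0.178.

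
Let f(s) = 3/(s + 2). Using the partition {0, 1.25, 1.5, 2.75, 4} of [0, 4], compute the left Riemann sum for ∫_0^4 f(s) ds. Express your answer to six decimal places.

Subinterval widths: 1.25, 0.25, 1.25, 1.25.
Left endpoints: 0, 1.25, 1.5, 2.75.
f(0) = 1.5, f(1.25) = 12/13, f(1.5) = 6/7, f(2.75) = 12/19.
Sum = Σ Δs_i · f(s_i).
Sum ≈ 3.966671.

3.966671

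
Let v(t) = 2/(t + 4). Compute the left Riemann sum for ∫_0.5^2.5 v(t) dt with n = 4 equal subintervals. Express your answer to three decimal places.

Δt = (2.5 − 0.5)/4 = 0.5.
Left endpoints: 0.5, 1, 1.5, 2.
v(0.5) = 4/9, v(1) = 0.4, v(1.5) = 4/11, v(2) = 1/3.
Sum = Δt · [v(0.5) + v(1) + v(1.5) + v(2)].
Sum ≈ 0.771.

0.771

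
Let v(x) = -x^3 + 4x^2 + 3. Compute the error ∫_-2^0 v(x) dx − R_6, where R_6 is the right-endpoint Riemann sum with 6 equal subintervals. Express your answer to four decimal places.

Exact integral: ∫_-2^0 v(x) dx ≈ 20.666667.
R_6 ≈ 16.925926.
Error ≈ 20.666667 − 16.925926 ≈ 3.7407.

3.7407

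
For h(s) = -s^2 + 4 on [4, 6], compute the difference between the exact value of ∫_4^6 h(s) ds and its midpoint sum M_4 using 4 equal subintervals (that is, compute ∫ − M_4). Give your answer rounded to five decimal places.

Exact integral: ∫_4^6 h(s) ds ≈ -42.6666667.
M_4 = -42.625.
Error ≈ -42.6666667 − (-42.625) ≈ -0.04167.

-0.04167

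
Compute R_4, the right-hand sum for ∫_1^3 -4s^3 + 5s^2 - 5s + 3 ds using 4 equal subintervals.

Δs = (3 − 1)/4 = 0.5.
Right endpoints: 1.5, 2, 2.5, 3.
f(1.5) = -6.75, f(2) = -19, f(2.5) = -40.75, f(3) = -75.
Sum = Δs · [f(1.5) + f(2) + f(2.5) + f(3)].
Sum = -70.75.

-70.75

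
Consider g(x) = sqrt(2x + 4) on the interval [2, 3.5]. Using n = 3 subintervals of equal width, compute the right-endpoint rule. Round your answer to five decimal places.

4.73945

Δx = (3.5 − 2)/3 = 0.5.
Right endpoints: 2.5, 3, 3.5.
g(2.5) ≈ 3.00000, g(3) ≈ 3.16228, g(3.5) ≈ 3.31662.
Sum = Δx · [g(2.5) + g(3) + g(3.5)].
Sum ≈ 4.73945.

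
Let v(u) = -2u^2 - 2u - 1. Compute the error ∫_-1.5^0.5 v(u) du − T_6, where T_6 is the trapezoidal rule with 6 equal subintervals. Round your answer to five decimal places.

0.07407

Exact integral: ∫_-1.5^0.5 v(u) du ≈ -2.3333333.
T_6 ≈ -2.4074074.
Error ≈ -2.3333333 − (-2.4074074) ≈ 0.07407.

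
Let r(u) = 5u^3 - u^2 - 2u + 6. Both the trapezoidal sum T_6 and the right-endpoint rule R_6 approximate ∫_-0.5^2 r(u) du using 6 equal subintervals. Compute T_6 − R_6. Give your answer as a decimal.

-6.640625

T_6 ≈ 29.205006.
R_6 ≈ 35.845631.
T_6 − R_6 = -6.640625.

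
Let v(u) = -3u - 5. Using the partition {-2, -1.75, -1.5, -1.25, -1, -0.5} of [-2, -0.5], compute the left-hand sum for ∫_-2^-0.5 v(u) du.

Subinterval widths: 0.25, 0.25, 0.25, 0.25, 0.5.
Left endpoints: -2, -1.75, -1.5, -1.25, -1.
v(-2) = 1, v(-1.75) = 0.25, v(-1.5) = -0.5, v(-1.25) = -1.25, v(-1) = -2.
Sum = Σ Δu_i · v(u_i).
Sum = -1.125.

-1.125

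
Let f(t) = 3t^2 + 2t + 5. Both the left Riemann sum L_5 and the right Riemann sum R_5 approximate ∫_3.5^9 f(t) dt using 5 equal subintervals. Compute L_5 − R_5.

-238.975

L_5 = 666.215.
R_5 = 905.19.
L_5 − R_5 = -238.975.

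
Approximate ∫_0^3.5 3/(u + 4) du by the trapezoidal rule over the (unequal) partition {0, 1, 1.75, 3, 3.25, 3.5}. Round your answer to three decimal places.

1.897

Subinterval widths: 1, 0.75, 1.25, 0.25, 0.25.
f(0) = 0.75, f(1) = 0.6, f(1.75) = 12/23, f(3) = 3/7, f(3.25) = 12/29, f(3.5) = 0.4.
On each subinterval the trapezoid contributes (Δu_i/2)·[f(u_{i-1}) + f(u_i)].
Sum ≈ 1.897.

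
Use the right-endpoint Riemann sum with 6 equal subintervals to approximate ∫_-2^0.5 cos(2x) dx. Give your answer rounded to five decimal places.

Δx = (0.5 − (-2))/6 = 5/12.
Right endpoints: -19/12, -7/6, -0.75, -1/3, 1/12, 0.5.
f(-19/12) ≈ -0.99969, f(-7/6) ≈ -0.69076, f(-0.75) ≈ 0.07074, f(-1/3) ≈ 0.78589, f(1/12) ≈ 0.98614, f(0.5) ≈ 0.54030.
Sum = Δx · [f(-19/12) + f(-7/6) + f(-0.75) + ...].
Sum ≈ 0.28859.

0.28859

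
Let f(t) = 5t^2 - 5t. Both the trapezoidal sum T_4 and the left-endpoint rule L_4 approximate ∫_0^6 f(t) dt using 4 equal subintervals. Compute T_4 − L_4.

T_4 = 281.25.
L_4 = 168.75.
T_4 − L_4 = 112.5.

112.5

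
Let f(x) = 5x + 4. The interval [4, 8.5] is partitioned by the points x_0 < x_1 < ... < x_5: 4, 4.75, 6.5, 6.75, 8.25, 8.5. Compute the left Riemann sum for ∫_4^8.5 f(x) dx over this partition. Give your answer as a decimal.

143.625

Subinterval widths: 0.75, 1.75, 0.25, 1.5, 0.25.
Left endpoints: 4, 4.75, 6.5, 6.75, 8.25.
f(4) = 24, f(4.75) = 27.75, f(6.5) = 36.5, f(6.75) = 37.75, f(8.25) = 45.25.
Sum = Σ Δx_i · f(x_i).
Sum = 143.625.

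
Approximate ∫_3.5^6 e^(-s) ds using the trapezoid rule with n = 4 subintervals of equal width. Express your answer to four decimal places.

0.0286

Δs = (6 − 3.5)/4 = 0.625.
f(3.5) ≈ 0.0302, f(4.125) ≈ 0.0162, f(4.75) ≈ 0.0087, f(5.375) ≈ 0.0046, f(6) ≈ 0.0025.
T_4 = (Δs/2)·[f(s_0) + 2f(s_1) + 2f(s_2) + 2f(s_3) + f(s_4)].
Sum ≈ 0.0286.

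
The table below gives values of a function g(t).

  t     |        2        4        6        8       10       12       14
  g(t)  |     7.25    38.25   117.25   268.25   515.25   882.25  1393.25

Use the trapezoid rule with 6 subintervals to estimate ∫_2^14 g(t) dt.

5043

Δt = 2.
T_6 = (2/2)·[7.25 + 2·38.25 + 2·117.25 + 2·268.25 + 2·515.25 + 2·882.25 + 1393.25] = 5043.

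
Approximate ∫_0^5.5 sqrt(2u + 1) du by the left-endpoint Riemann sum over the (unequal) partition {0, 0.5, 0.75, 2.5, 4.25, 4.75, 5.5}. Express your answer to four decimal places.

11.8785

Subinterval widths: 0.5, 0.25, 1.75, 1.75, 0.5, 0.75.
Left endpoints: 0, 0.5, 0.75, 2.5, 4.25, 4.75.
f(0) ≈ 1.0000, f(0.5) ≈ 1.4142, f(0.75) ≈ 1.5811, f(2.5) ≈ 2.4495, f(4.25) ≈ 3.0822, f(4.75) ≈ 3.2404.
Sum = Σ Δu_i · f(u_i).
Sum ≈ 11.8785.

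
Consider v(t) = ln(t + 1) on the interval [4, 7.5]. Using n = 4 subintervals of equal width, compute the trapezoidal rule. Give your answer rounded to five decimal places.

6.63813

Δt = (7.5 − 4)/4 = 0.875.
v(4) ≈ 1.60944, v(4.875) ≈ 1.77071, v(5.75) ≈ 1.90954, v(6.625) ≈ 2.03143, v(7.5) ≈ 2.14007.
T_4 = (Δt/2)·[v(t_0) + 2v(t_1) + 2v(t_2) + 2v(t_3) + v(t_4)].
Sum ≈ 6.63813.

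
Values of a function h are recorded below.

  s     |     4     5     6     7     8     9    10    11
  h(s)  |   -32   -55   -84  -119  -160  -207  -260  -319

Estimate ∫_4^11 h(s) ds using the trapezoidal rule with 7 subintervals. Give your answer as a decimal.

Δs = 1.
T_7 = (1/2)·[(-32) + 2·(-55) + 2·(-84) + 2·(-119) + 2·(-160) + 2·(-207) + 2·(-260) + (-319)] = -1060.5.

-1060.5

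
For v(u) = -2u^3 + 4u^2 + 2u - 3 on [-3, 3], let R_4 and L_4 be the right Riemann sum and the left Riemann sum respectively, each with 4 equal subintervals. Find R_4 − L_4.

-144

R_4 = -9.
L_4 = 135.
R_4 − L_4 = -144.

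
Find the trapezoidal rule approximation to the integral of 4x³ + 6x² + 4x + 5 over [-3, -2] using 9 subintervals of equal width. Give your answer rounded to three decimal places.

Δx = (-2 − (-3))/9 = 1/9.
f(-3) = -61, f(-26/9) = -38579/729, f(-25/9) = -33205/729, f(-8/3) = -1049/27, f(-23/9) = -23909/729, f(-22/9) = -19939/729, f(-7/3) = -607/27, f(-20/9) = -13235/729, f(-19/9) = -10453/729, f(-2) = -11.
T_9 = (Δx/2)·[f(x_0) + 2f(x_1) + ... + 2f(x_{8}) + f(x_9)].
Sum ≈ -32.049.

-32.049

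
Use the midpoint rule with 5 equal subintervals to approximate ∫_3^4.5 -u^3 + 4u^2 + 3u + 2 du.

Δu = (4.5 − 3)/5 = 0.3.
Midpoints: 3.15, 3.45, 3.75, 4.05, 4.35.
f(3.15) = 19.884125, f(3.45) = 18.896375, f(3.75) = 16.765625, f(4.05) = 13.329875, f(4.35) = 8.427125.
Sum = Δu · [f(3.15) + f(3.45) + f(3.75) + f(4.05) + f(4.35)].
Sum = 23.1909375.

23.1909375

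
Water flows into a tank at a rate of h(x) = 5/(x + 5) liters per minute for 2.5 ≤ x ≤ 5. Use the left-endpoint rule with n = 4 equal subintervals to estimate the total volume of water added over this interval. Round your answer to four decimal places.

Δx = (5 − 2.5)/4 = 0.625.
Left endpoints: 2.5, 3.125, 3.75, 4.375.
h(2.5) = 2/3, h(3.125) = 8/13, h(3.75) = 4/7, h(4.375) = 8/15.
Sum = Δx · [h(2.5) + h(3.125) + h(3.75) + h(4.375)].
Sum ≈ 1.4918.

1.4918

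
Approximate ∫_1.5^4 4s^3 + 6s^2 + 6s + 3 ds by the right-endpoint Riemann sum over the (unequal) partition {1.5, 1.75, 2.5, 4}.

Subinterval widths: 0.25, 0.75, 1.5.
Right endpoints: 1.75, 2.5, 4.
f(1.75) = 53.3125, f(2.5) = 118, f(4) = 379.
Sum = Σ Δs_i · f(s_i).
Sum = 670.328125.

670.328125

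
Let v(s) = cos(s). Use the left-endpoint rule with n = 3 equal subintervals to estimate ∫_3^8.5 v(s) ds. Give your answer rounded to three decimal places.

0.106

Δs = (8.5 − 3)/3 = 11/6.
Left endpoints: 3, 29/6, 20/3.
v(3) ≈ -0.990, v(29/6) ≈ 0.121, v(20/3) ≈ 0.927.
Sum = Δs · [v(3) + v(29/6) + v(20/3)].
Sum ≈ 0.106.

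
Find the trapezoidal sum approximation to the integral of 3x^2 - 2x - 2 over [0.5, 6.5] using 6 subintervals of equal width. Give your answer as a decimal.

223.5

Δx = (6.5 − 0.5)/6 = 1.
f(0.5) = -2.25, f(1.5) = 1.75, f(2.5) = 11.75, f(3.5) = 27.75, f(4.5) = 49.75, f(5.5) = 77.75, f(6.5) = 111.75.
T_6 = (Δx/2)·[f(x_0) + 2f(x_1) + ... + 2f(x_{5}) + f(x_6)].
Sum = 223.5.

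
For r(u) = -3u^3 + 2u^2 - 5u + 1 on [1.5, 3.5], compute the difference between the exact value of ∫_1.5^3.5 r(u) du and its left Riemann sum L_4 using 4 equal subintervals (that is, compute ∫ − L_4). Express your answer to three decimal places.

Exact integral: ∫_1.5^3.5 r(u) du ≈ -105.41667.
L_4 = -80.
Error ≈ -105.41667 − (-80) ≈ -25.417.

-25.417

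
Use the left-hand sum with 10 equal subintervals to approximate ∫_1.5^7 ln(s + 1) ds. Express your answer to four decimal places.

8.5180

Δs = (7 − 1.5)/10 = 0.55.
Left endpoints: 1.5, 2.05, 2.6, 3.15, 3.7, 4.25, 4.8, 5.35, 5.9, 6.45.
f(1.5) ≈ 0.9163, f(2.05) ≈ 1.1151, f(2.6) ≈ 1.2809, f(3.15) ≈ 1.4231, f(3.7) ≈ 1.5476, f(4.25) ≈ 1.6582, f(4.8) ≈ 1.7579, f(5.35) ≈ 1.8485, f(5.9) ≈ 1.9315, f(6.45) ≈ 2.0082.
Sum = Δs · [f(1.5) + f(2.05) + f(2.6) + ...].
Sum ≈ 8.5180.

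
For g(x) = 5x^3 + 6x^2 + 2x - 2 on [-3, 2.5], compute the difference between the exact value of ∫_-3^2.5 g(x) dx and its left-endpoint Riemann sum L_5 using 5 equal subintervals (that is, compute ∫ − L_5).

Exact integral: ∫_-3^2.5 g(x) dx = 19.078125.
L_5 = -92.62.
Error = 19.078125 − (-92.62) = 111.698125.

111.698125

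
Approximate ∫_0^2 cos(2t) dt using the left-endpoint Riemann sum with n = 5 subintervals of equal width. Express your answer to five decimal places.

Δt = (2 − 0)/5 = 0.4.
Left endpoints: 0, 0.4, 0.8, 1.2, 1.6.
f(0) ≈ 1.00000, f(0.4) ≈ 0.69671, f(0.8) ≈ -0.02920, f(1.2) ≈ -0.73739, f(1.6) ≈ -0.99829.
Sum = Δt · [f(0) + f(0.4) + f(0.8) + f(1.2) + f(1.6)].
Sum ≈ -0.02727.

-0.02727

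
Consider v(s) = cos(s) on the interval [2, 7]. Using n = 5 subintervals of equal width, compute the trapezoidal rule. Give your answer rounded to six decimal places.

Δs = (7 − 2)/5 = 1.
v(2) ≈ -0.416147, v(3) ≈ -0.989992, v(4) ≈ -0.653644, v(5) ≈ 0.283662, v(6) ≈ 0.960170, v(7) ≈ 0.753902.
T_5 = (Δs/2)·[v(s_0) + 2v(s_1) + ... + 2v(s_{4}) + v(s_5)].
Sum ≈ -0.230926.

-0.230926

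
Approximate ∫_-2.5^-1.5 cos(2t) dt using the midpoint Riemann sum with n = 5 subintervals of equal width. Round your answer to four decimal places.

Δt = (-1.5 − (-2.5))/5 = 0.2.
Midpoints: -2.4, -2.2, -2, -1.8, -1.6.
f(-2.4) ≈ 0.0875, f(-2.2) ≈ -0.3073, f(-2) ≈ -0.6536, f(-1.8) ≈ -0.8968, f(-1.6) ≈ -0.9983.
Sum = Δt · [f(-2.4) + f(-2.2) + f(-2) + f(-1.8) + f(-1.6)].
Sum ≈ -0.5537.

-0.5537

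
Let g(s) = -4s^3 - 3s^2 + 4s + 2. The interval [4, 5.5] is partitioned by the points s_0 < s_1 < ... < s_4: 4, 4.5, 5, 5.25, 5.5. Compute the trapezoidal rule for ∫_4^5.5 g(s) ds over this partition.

Subinterval widths: 0.5, 0.5, 0.25, 0.25.
g(4) = -286, g(4.5) = -405.25, g(5) = -553, g(5.25) = -638.5, g(5.5) = -732.25.
On each subinterval the trapezoid contributes (Δs_i/2)·[g(s_{i-1}) + g(s_i)].
Sum = -732.65625.

-732.65625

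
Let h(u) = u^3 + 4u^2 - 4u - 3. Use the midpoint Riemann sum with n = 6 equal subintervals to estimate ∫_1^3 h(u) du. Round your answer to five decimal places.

Δu = (3 − 1)/6 = 1/3.
Midpoints: 7/6, 1.5, 11/6, 13/6, 2.5, 17/6.
h(7/6) = -137/216, h(1.5) = 3.375, h(11/6) = 2003/216, h(13/6) = 3733/216, h(2.5) = 27.625, h(17/6) = 8753/216.
Sum = Δu · [h(7/6) + h(1.5) + h(11/6) + ...].
Sum ≈ 32.48148.

32.48148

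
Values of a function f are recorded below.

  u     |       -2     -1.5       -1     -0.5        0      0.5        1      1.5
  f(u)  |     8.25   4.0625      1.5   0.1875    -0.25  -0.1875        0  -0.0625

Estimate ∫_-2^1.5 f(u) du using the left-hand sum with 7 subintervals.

Δu = 0.5.
Sum = 0.5·[8.25 + 4.0625 + 1.5 + 0.1875 + (-0.25) + (-0.1875) + 0] = 6.78125.

6.78125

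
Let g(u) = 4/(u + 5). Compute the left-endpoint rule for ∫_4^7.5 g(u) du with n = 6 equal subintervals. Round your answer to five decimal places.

1.35099

Δu = (7.5 − 4)/6 = 7/12.
Left endpoints: 4, 55/12, 31/6, 5.75, 19/3, 83/12.
g(4) = 4/9, g(55/12) = 48/115, g(31/6) = 24/61, g(5.75) = 16/43, g(19/3) = 6/17, g(83/12) = 48/143.
Sum = Δu · [g(4) + g(55/12) + g(31/6) + ...].
Sum ≈ 1.35099.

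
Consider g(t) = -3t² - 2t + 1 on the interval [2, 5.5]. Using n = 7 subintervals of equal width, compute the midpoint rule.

Δt = (5.5 − 2)/7 = 0.5.
Midpoints: 2.25, 2.75, 3.25, 3.75, 4.25, 4.75, 5.25.
g(2.25) = -18.6875, g(2.75) = -27.1875, g(3.25) = -37.1875, g(3.75) = -48.6875, g(4.25) = -61.6875, g(4.75) = -76.1875, g(5.25) = -92.1875.
Sum = Δt · [g(2.25) + g(2.75) + g(3.25) + ...].
Sum = -180.90625.

-180.90625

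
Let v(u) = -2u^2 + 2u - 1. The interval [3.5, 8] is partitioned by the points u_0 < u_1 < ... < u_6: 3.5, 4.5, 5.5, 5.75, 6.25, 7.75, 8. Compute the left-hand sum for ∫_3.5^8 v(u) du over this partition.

-217.78125

Subinterval widths: 1, 1, 0.25, 0.5, 1.5, 0.25.
Left endpoints: 3.5, 4.5, 5.5, 5.75, 6.25, 7.75.
v(3.5) = -18.5, v(4.5) = -32.5, v(5.5) = -50.5, v(5.75) = -55.625, v(6.25) = -66.625, v(7.75) = -105.625.
Sum = Σ Δu_i · v(u_i).
Sum = -217.78125.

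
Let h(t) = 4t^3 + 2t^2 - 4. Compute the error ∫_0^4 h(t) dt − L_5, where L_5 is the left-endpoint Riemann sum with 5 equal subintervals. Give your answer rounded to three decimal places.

Exact integral: ∫_0^4 h(t) dt ≈ 282.66667.
L_5 = 178.56.
Error ≈ 282.66667 − 178.56 ≈ 104.107.

104.107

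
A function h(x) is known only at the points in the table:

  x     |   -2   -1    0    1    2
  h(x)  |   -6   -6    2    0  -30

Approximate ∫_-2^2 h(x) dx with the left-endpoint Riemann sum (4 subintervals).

Δx = 1.
Sum = 1·[(-6) + (-6) + 2 + 0] = -10.

-10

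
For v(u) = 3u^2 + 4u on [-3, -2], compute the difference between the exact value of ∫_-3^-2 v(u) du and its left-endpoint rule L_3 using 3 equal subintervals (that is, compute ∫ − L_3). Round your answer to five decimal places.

-1.88889

Exact integral: ∫_-3^-2 v(u) du = 9.
L_3 ≈ 10.8888889.
Error ≈ 9 − 10.8888889 ≈ -1.88889.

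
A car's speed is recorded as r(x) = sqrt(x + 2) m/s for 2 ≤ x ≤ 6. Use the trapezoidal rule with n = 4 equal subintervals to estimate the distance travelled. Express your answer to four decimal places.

9.7455

Δx = (6 − 2)/4 = 1.
r(2) ≈ 2.0000, r(3) ≈ 2.2361, r(4) ≈ 2.4495, r(5) ≈ 2.6458, r(6) ≈ 2.8284.
T_4 = (Δx/2)·[r(x_0) + 2r(x_1) + 2r(x_2) + 2r(x_3) + r(x_4)].
Sum ≈ 9.7455.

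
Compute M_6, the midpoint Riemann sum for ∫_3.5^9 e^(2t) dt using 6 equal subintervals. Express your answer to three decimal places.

Δt = (9 − 3.5)/6 = 11/12.
Midpoints: 95/24, 4.875, 139/24, 161/24, 7.625, 205/24.
f(95/24) ≈ 2742.614, f(4.875) ≈ 17154.229, f(139/24) ≈ 107294.571, f(161/24) ≈ 671095.457, f(7.625) ≈ 4197501.394, f(205/24) ≈ 26254115.964.
Sum = Δt · [f(95/24) + f(4.875) + f(139/24) + ...].
Sum ≈ 28645745.543.

28645745.543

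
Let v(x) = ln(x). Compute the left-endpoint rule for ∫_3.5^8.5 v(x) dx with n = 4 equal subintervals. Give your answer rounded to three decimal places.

Δx = (8.5 − 3.5)/4 = 1.25.
Left endpoints: 3.5, 4.75, 6, 7.25.
v(3.5) ≈ 1.253, v(4.75) ≈ 1.558, v(6) ≈ 1.792, v(7.25) ≈ 1.981.
Sum = Δx · [v(3.5) + v(4.75) + v(6) + v(7.25)].
Sum ≈ 8.230.

8.230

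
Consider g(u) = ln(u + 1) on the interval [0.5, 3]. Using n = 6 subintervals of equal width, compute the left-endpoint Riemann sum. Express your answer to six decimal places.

Δu = (3 − 0.5)/6 = 5/12.
Left endpoints: 0.5, 11/12, 4/3, 1.75, 13/6, 31/12.
g(0.5) ≈ 0.405465, g(11/12) ≈ 0.650588, g(4/3) ≈ 0.847298, g(1.75) ≈ 1.011601, g(13/6) ≈ 1.152680, g(31/12) ≈ 1.276293.
Sum = Δu · [g(0.5) + g(11/12) + g(4/3) + ...].
Sum ≈ 2.226635.

2.226635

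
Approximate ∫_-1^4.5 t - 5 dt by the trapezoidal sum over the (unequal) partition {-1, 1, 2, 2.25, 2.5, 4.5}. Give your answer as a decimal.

Subinterval widths: 2, 1, 0.25, 0.25, 2.
f(-1) = -6, f(1) = -4, f(2) = -3, f(2.25) = -2.75, f(2.5) = -2.5, f(4.5) = -0.5.
On each subinterval the trapezoid contributes (Δt_i/2)·[f(t_{i-1}) + f(t_i)].
Sum = -17.875.

-17.875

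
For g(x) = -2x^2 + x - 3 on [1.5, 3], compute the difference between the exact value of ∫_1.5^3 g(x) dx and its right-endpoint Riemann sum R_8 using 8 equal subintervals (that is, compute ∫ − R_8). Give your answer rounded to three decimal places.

Exact integral: ∫_1.5^3 g(x) dx = -16.875.
R_8 ≈ -18.01758.
Error ≈ -16.875 − (-18.01758) ≈ 1.143.

1.143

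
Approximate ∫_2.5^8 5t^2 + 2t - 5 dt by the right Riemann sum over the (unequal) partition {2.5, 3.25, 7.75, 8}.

1522.140625

Subinterval widths: 0.75, 4.5, 0.25.
Right endpoints: 3.25, 7.75, 8.
f(3.25) = 54.3125, f(7.75) = 310.8125, f(8) = 331.
Sum = Σ Δt_i · f(t_i).
Sum = 1522.140625.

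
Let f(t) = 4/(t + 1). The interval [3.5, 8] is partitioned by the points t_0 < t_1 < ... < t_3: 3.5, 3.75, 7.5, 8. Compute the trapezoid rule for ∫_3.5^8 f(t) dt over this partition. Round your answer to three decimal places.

2.906

Subinterval widths: 0.25, 3.75, 0.5.
f(3.5) = 8/9, f(3.75) = 16/19, f(7.5) = 8/17, f(8) = 4/9.
On each subinterval the trapezoid contributes (Δt_i/2)·[f(t_{i-1}) + f(t_i)].
Sum ≈ 2.906.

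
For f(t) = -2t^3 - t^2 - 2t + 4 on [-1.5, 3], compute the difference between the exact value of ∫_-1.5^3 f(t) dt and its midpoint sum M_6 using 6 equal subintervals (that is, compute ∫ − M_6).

Exact integral: ∫_-1.5^3 f(t) dt = -36.84375.
M_6 = -35.68359375.
Error = -36.84375 − (-35.68359375) = -1.16015625.

-1.16015625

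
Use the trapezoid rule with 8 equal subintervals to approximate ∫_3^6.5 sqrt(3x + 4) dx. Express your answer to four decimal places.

14.8979

Δx = (6.5 − 3)/8 = 0.4375.
f(3) ≈ 3.6056, f(3.4375) ≈ 3.7832, f(3.875) ≈ 3.9528, f(4.3125) ≈ 4.1155, f(4.75) ≈ 4.2720, f(5.1875) ≈ 4.4230, f(5.625) ≈ 4.5689, f(6.0625) ≈ 4.7104, f(6.5) ≈ 4.8477.
T_8 = (Δx/2)·[f(x_0) + 2f(x_1) + ... + 2f(x_{7}) + f(x_8)].
Sum ≈ 14.8979.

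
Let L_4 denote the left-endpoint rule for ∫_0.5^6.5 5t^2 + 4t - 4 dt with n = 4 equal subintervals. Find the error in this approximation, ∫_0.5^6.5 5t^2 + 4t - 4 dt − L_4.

164.25

Exact integral: ∫_0.5^6.5 f(t) dt = 517.5.
L_4 = 353.25.
Error = 517.5 − 353.25 = 164.25.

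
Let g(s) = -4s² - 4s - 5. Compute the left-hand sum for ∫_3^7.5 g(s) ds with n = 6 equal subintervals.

Δs = (7.5 − 3)/6 = 0.75.
Left endpoints: 3, 3.75, 4.5, 5.25, 6, 6.75.
g(3) = -53, g(3.75) = -76.25, g(4.5) = -104, g(5.25) = -136.25, g(6) = -173, g(6.75) = -214.25.
Sum = Δs · [g(3) + g(3.75) + g(4.5) + ...].
Sum = -567.5625.

-567.5625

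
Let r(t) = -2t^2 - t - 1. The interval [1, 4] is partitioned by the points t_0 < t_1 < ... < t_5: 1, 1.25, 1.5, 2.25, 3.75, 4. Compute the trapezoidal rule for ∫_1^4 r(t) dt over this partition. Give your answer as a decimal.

Subinterval widths: 0.25, 0.25, 0.75, 1.5, 0.25.
r(1) = -4, r(1.25) = -5.375, r(1.5) = -7, r(2.25) = -13.375, r(3.75) = -32.875, r(4) = -37.
On each subinterval the trapezoid contributes (Δt_i/2)·[r(t_{i-1}) + r(t_i)].
Sum = -53.78125.

-53.78125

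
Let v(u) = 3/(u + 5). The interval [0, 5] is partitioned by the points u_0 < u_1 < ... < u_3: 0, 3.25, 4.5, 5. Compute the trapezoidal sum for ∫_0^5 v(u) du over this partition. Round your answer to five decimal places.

Subinterval widths: 3.25, 1.25, 0.5.
v(0) = 0.6, v(3.25) = 4/11, v(4.5) = 6/19, v(5) = 0.3.
On each subinterval the trapezoid contributes (Δu_i/2)·[v(u_{i-1}) + v(u_i)].
Sum ≈ 2.14450.

2.14450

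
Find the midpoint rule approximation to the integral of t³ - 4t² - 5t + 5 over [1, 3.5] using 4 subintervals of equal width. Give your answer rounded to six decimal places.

-34.416504

Δt = (3.5 − 1)/4 = 0.625.
Midpoints: 1.3125, 1.9375, 2.5625, 3.1875.
f(1.3125) = -25363/4096, f(1.9375) = -50913/4096, f(2.5625) = -70663/4096, f(3.1875) = -78613/4096.
Sum = Δt · [f(1.3125) + f(1.9375) + f(2.5625) + f(3.1875)].
Sum ≈ -34.416504.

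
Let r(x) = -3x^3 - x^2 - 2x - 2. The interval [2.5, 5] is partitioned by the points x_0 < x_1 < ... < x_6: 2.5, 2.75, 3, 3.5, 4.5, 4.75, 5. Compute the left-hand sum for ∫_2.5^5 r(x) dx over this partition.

Subinterval widths: 0.25, 0.25, 0.5, 1, 0.25, 0.25.
Left endpoints: 2.5, 2.75, 3, 3.5, 4.5, 4.75.
r(2.5) = -60.125, r(2.75) = -77.453125, r(3) = -98, r(3.5) = -149.875, r(4.5) = -304.625, r(4.75) = -355.578125.
Sum = Σ Δx_i · r(x_i).
Sum = -398.3203125.

-398.3203125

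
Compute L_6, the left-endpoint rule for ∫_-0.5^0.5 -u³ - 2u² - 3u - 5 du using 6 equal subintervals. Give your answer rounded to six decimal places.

Δu = (0.5 − (-0.5))/6 = 1/6.
Left endpoints: -0.5, -1/3, -1/6, 0, 1/6, 1/3.
f(-0.5) = -3.875, f(-1/3) = -113/27, f(-1/6) = -983/216, f(0) = -5, f(1/6) = -1201/216, f(1/3) = -169/27.
Sum = Δu · [f(-0.5) + f(-1/3) + f(-1/6) + ...].
Sum ≈ -4.905093.

-4.905093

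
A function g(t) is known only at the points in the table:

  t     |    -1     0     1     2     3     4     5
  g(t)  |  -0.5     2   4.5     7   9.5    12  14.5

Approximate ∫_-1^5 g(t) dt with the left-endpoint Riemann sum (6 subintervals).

34.5

Δt = 1.
Sum = 1·[(-0.5) + 2 + 4.5 + 7 + 9.5 + 12] = 34.5.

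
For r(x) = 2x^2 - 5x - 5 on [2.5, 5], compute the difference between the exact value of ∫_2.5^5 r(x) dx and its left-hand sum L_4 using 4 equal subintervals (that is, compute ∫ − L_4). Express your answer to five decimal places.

7.48698

Exact integral: ∫_2.5^5 r(x) dx ≈ 13.5416667.
L_4 = 6.0546875.
Error ≈ 13.5416667 − 6.0546875 ≈ 7.48698.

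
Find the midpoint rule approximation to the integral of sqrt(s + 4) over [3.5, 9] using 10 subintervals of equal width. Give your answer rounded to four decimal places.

Δs = (9 − 3.5)/10 = 0.55.
Midpoints: 3.775, 4.325, 4.875, 5.425, 5.975, 6.525, 7.075, 7.625, 8.175, 8.725.
f(3.775) ≈ 2.7884, f(4.325) ≈ 2.8853, f(4.875) ≈ 2.9791, f(5.425) ≈ 3.0700, f(5.975) ≈ 3.1583, f(6.525) ≈ 3.2442, f(7.075) ≈ 3.3279, f(7.625) ≈ 3.4095, f(8.175) ≈ 3.4893, f(8.725) ≈ 3.5672.
Sum = Δs · [f(3.775) + f(4.325) + f(4.875) + ...].
Sum ≈ 17.5556.

17.5556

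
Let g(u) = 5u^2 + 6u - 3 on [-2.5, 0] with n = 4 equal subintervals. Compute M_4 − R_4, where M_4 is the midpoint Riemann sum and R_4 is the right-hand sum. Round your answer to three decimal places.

M_4 ≈ -0.61523.
R_4 = -4.47265625.
M_4 − R_4 ≈ 3.857.

3.857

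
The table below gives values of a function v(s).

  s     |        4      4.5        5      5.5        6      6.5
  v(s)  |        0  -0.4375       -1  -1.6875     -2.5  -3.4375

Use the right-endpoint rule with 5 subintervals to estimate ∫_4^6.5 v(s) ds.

-4.53125

Δs = 0.5.
Sum = 0.5·[(-0.4375) + (-1) + (-1.6875) + (-2.5) + (-3.4375)] = -4.53125.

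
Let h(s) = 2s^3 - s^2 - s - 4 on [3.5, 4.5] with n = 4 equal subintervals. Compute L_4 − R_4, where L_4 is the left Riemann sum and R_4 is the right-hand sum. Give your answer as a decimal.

-21.875

L_4 = 95.21875.
R_4 = 117.09375.
L_4 − R_4 = -21.875.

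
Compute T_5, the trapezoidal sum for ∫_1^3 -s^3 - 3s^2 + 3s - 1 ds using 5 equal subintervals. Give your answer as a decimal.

-36.48

Δs = (3 − 1)/5 = 0.4.
f(1) = -2, f(1.4) = -5.424, f(1.8) = -11.152, f(2.2) = -19.568, f(2.6) = -31.056, f(3) = -46.
T_5 = (Δs/2)·[f(s_0) + 2f(s_1) + ... + 2f(s_{4}) + f(s_5)].
Sum = -36.48.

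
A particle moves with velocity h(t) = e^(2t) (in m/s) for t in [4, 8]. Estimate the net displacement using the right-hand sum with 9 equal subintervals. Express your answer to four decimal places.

Δt = (8 − 4)/9 = 4/9.
Right endpoints: 40/9, 44/9, 16/3, 52/9, 56/9, 20/3, 64/9, 68/9, 8.
h(40/9) ≈ 7250.9581, h(44/9) ≈ 17637.4150, h(16/3) ≈ 42901.6972, h(52/9) ≈ 104355.1804, h(56/9) ≈ 253836.1970, h(20/3) ≈ 617437.6269, h(64/9) ≈ 1501871.0001, h(68/9) ≈ 3653189.2498, h(8) ≈ 8886110.5205.
Sum = Δt · [h(40/9) + h(44/9) + h(16/3) + ...].
Sum ≈ 6704262.1534.

6704262.1534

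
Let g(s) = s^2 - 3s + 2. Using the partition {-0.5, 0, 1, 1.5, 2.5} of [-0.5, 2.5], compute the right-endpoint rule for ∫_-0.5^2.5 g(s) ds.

Subinterval widths: 0.5, 1, 0.5, 1.
Right endpoints: 0, 1, 1.5, 2.5.
g(0) = 2, g(1) = 0, g(1.5) = -0.25, g(2.5) = 0.75.
Sum = Σ Δs_i · g(s_i).
Sum = 1.625.

1.625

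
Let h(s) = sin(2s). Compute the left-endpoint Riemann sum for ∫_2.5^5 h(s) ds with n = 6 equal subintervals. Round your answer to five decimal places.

0.44206

Δs = (5 − 2.5)/6 = 5/12.
Left endpoints: 2.5, 35/12, 10/3, 3.75, 25/6, 55/12.
h(2.5) ≈ -0.95892, h(35/12) ≈ -0.43483, h(10/3) ≈ 0.37415, h(3.75) ≈ 0.93800, h(25/6) ≈ 0.88729, h(55/12) ≈ 0.25525.
Sum = Δs · [h(2.5) + h(35/12) + h(10/3) + ...].
Sum ≈ 0.44206.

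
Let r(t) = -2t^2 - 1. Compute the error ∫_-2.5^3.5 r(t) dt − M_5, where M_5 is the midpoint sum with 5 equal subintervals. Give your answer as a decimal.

Exact integral: ∫_-2.5^3.5 r(t) dt = -45.
M_5 = -43.56.
Error = -45 − (-43.56) = -1.44.

-1.44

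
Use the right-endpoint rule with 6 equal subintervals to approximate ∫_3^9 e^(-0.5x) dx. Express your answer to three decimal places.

Δx = (9 − 3)/6 = 1.
Right endpoints: 4, 5, 6, 7, 8, 9.
f(4) ≈ 0.135, f(5) ≈ 0.082, f(6) ≈ 0.050, f(7) ≈ 0.030, f(8) ≈ 0.018, f(9) ≈ 0.011.
Sum = Δx · [f(4) + f(5) + f(6) + ...].
Sum ≈ 0.327.

0.327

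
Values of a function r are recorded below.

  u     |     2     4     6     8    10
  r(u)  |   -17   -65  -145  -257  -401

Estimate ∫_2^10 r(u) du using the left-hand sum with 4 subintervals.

-968

Δu = 2.
Sum = 2·[(-17) + (-65) + (-145) + (-257)] = -968.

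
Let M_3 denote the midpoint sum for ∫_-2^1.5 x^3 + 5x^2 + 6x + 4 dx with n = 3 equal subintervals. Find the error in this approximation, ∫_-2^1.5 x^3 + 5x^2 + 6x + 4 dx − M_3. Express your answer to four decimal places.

Exact integral: ∫_-2^1.5 f(x) dx ≈ 24.973958.
M_3 ≈ 23.286748.
Error ≈ 24.973958 − 23.286748 ≈ 1.6872.

1.6872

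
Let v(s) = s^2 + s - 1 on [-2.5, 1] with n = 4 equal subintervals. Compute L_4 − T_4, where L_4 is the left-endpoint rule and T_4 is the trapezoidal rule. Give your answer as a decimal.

L_4 = 0.62890625.
T_4 = -0.13671875.
L_4 − T_4 = 0.765625.

0.765625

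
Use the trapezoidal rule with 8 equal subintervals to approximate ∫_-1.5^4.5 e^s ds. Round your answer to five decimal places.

93.96416

Δs = (4.5 − (-1.5))/8 = 0.75.
f(-1.5) ≈ 0.22313, f(-0.75) ≈ 0.47237, f(0) ≈ 1.00000, f(0.75) ≈ 2.11700, f(1.5) ≈ 4.48169, f(2.25) ≈ 9.48774, f(3) ≈ 20.08554, f(3.75) ≈ 42.52108, f(4.5) ≈ 90.01713.
T_8 = (Δs/2)·[f(s_0) + 2f(s_1) + ... + 2f(s_{7}) + f(s_8)].
Sum ≈ 93.96416.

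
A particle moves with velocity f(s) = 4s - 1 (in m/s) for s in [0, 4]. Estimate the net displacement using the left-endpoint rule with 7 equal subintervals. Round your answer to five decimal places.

Δs = (4 − 0)/7 = 4/7.
Left endpoints: 0, 4/7, 8/7, 12/7, 16/7, 20/7, 24/7.
f(0) = -1, f(4/7) = 9/7, f(8/7) = 25/7, f(12/7) = 41/7, f(16/7) = 57/7, f(20/7) = 73/7, f(24/7) = 89/7.
Sum = Δs · [f(0) + f(4/7) + f(8/7) + ...].
Sum ≈ 23.42857.

23.42857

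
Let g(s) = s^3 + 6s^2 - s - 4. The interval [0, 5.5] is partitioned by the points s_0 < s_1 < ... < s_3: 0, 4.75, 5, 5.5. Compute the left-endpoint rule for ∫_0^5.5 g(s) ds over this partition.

Subinterval widths: 4.75, 0.25, 0.5.
Left endpoints: 0, 4.75, 5.
g(0) = -4, g(4.75) = 233.796875, g(5) = 266.
Sum = Σ Δs_i · g(s_i).
Sum = 172.44921875.

172.44921875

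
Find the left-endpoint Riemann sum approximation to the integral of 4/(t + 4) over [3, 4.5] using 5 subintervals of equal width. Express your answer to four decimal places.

0.7919

Δt = (4.5 − 3)/5 = 0.3.
Left endpoints: 3, 3.3, 3.6, 3.9, 4.2.
f(3) = 4/7, f(3.3) = 40/73, f(3.6) = 10/19, f(3.9) = 40/79, f(4.2) = 20/41.
Sum = Δt · [f(3) + f(3.3) + f(3.6) + f(3.9) + f(4.2)].
Sum ≈ 0.7919.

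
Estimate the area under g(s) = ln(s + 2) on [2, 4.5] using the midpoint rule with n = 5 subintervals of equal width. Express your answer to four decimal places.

4.1225

Δs = (4.5 − 2)/5 = 0.5.
Midpoints: 2.25, 2.75, 3.25, 3.75, 4.25.
g(2.25) ≈ 1.4469, g(2.75) ≈ 1.5581, g(3.25) ≈ 1.6582, g(3.75) ≈ 1.7492, g(4.25) ≈ 1.8326.
Sum = Δs · [g(2.25) + g(2.75) + g(3.25) + g(3.75) + g(4.25)].
Sum ≈ 4.1225.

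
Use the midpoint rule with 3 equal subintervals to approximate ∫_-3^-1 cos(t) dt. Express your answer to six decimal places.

-0.713491

Δt = (-1 − (-3))/3 = 2/3.
Midpoints: -8/3, -2, -4/3.
f(-8/3) ≈ -0.889327, f(-2) ≈ -0.416147, f(-4/3) ≈ 0.235238.
Sum = Δt · [f(-8/3) + f(-2) + f(-4/3)].
Sum ≈ -0.713491.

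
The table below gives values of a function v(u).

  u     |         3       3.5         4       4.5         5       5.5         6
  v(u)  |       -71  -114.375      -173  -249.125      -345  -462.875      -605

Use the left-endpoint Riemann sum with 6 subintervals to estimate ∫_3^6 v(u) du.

Δu = 0.5.
Sum = 0.5·[(-71) + (-114.375) + (-173) + (-249.125) + (-345) + (-462.875)] = -707.6875.

-707.6875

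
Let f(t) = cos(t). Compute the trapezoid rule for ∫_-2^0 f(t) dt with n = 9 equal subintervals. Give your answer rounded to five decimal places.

0.90555

Δt = (0 − (-2))/9 = 2/9.
f(-2) ≈ -0.41615, f(-16/9) ≈ -0.20551, f(-14/9) ≈ 0.01524, f(-4/3) ≈ 0.23524, f(-10/9) ≈ 0.44367, f(-8/9) ≈ 0.63028, f(-2/3) ≈ 0.78589, f(-4/9) ≈ 0.90285, f(-2/9) ≈ 0.97541, f(0) ≈ 1.00000.
T_9 = (Δt/2)·[f(t_0) + 2f(t_1) + ... + 2f(t_{8}) + f(t_9)].
Sum ≈ 0.90555.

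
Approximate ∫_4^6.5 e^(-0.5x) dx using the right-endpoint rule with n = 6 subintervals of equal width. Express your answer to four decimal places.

0.1737

Δx = (6.5 − 4)/6 = 5/12.
Right endpoints: 53/12, 29/6, 5.25, 17/3, 73/12, 6.5.
f(53/12) ≈ 0.1099, f(29/6) ≈ 0.0892, f(5.25) ≈ 0.0724, f(17/3) ≈ 0.0588, f(73/12) ≈ 0.0478, f(6.5) ≈ 0.0388.
Sum = Δx · [f(53/12) + f(29/6) + f(5.25) + ...].
Sum ≈ 0.1737.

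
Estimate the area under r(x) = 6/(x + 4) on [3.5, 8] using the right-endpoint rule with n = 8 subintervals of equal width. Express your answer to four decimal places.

2.7374

Δx = (8 − 3.5)/8 = 0.5625.
Right endpoints: 4.0625, 4.625, 5.1875, 5.75, 6.3125, 6.875, 7.4375, 8.
r(4.0625) = 32/43, r(4.625) = 16/23, r(5.1875) = 32/49, r(5.75) = 8/13, r(6.3125) = 32/55, r(6.875) = 16/29, r(7.4375) = 32/61, r(8) = 0.5.
Sum = Δx · [r(4.0625) + r(4.625) + r(5.1875) + ...].
Sum ≈ 2.7374.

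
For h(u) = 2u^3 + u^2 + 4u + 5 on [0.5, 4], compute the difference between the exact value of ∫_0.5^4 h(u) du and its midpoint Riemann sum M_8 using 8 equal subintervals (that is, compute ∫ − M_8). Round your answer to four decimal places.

Exact integral: ∫_0.5^4 h(u) du ≈ 198.260417.
M_8 ≈ 197.450928.
Error ≈ 198.260417 − 197.450928 ≈ 0.8095.

0.8095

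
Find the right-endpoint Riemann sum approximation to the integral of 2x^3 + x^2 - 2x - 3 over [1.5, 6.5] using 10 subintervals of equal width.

1073.75

Δx = (6.5 − 1.5)/10 = 0.5.
Right endpoints: 2, 2.5, 3, 3.5, 4, 4.5, 5, 5.5, 6, 6.5.
f(2) = 13, f(2.5) = 29.5, f(3) = 54, f(3.5) = 88, f(4) = 133, f(4.5) = 190.5, f(5) = 262, f(5.5) = 349, f(6) = 453, f(6.5) = 575.5.
Sum = Δx · [f(2) + f(2.5) + f(3) + ...].
Sum = 1073.75.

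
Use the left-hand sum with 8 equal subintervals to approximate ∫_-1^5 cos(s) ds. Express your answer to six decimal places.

Δs = (5 − (-1))/8 = 0.75.
Left endpoints: -1, -0.25, 0.5, 1.25, 2, 2.75, 3.5, 4.25.
f(-1) ≈ 0.540302, f(-0.25) ≈ 0.968912, f(0.5) ≈ 0.877583, f(1.25) ≈ 0.315322, f(2) ≈ -0.416147, f(2.75) ≈ -0.924302, f(3.5) ≈ -0.936457, f(4.25) ≈ -0.446087.
Sum = Δs · [f(-1) + f(-0.25) + f(0.5) + ...].
Sum ≈ -0.015655.

-0.015655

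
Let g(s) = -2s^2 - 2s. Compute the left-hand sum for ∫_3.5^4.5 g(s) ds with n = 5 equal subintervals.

Δs = (4.5 − 3.5)/5 = 0.2.
Left endpoints: 3.5, 3.7, 3.9, 4.1, 4.3.
g(3.5) = -31.5, g(3.7) = -34.78, g(3.9) = -38.22, g(4.1) = -41.82, g(4.3) = -45.58.
Sum = Δs · [g(3.5) + g(3.7) + g(3.9) + g(4.1) + g(4.3)].
Sum = -38.38.

-38.38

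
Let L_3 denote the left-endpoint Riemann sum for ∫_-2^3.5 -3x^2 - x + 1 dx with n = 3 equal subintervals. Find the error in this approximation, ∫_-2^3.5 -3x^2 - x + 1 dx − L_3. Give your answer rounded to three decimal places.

Exact integral: ∫_-2^3.5 f(x) dx = -49.5.
L_3 ≈ -31.01389.
Error ≈ -49.5 − (-31.01389) ≈ -18.486.

-18.486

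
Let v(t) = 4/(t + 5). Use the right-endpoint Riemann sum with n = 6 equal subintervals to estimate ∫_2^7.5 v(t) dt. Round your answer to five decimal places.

Δt = (7.5 − 2)/6 = 11/12.
Right endpoints: 35/12, 23/6, 4.75, 17/3, 79/12, 7.5.
v(35/12) = 48/95, v(23/6) = 24/53, v(4.75) = 16/39, v(17/3) = 0.375, v(79/12) = 48/139, v(7.5) = 0.32.
Sum = Δt · [v(35/12) + v(23/6) + v(4.75) + ...].
Sum ≈ 2.20795.

2.20795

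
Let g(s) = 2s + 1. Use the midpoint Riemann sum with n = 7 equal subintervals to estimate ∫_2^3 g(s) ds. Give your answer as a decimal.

6

Δs = (3 − 2)/7 = 1/7.
Midpoints: 29/14, 31/14, 33/14, 2.5, 37/14, 39/14, 41/14.
g(29/14) = 36/7, g(31/14) = 38/7, g(33/14) = 40/7, g(2.5) = 6, g(37/14) = 44/7, g(39/14) = 46/7, g(41/14) = 48/7.
Sum = Δs · [g(29/14) + g(31/14) + g(33/14) + ...].
Sum = 6.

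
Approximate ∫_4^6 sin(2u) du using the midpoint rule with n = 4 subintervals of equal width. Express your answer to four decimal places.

-0.5159

Δu = (6 − 4)/4 = 0.5.
Midpoints: 4.25, 4.75, 5.25, 5.75.
f(4.25) ≈ 0.7985, f(4.75) ≈ -0.0752, f(5.25) ≈ -0.8797, f(5.75) ≈ -0.8755.
Sum = Δu · [f(4.25) + f(4.75) + f(5.25) + f(5.75)].
Sum ≈ -0.5159.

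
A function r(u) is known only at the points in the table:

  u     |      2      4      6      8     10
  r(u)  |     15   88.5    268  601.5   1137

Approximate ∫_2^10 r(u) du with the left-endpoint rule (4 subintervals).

Δu = 2.
Sum = 2·[15 + 88.5 + 268 + 601.5] = 1946.

1946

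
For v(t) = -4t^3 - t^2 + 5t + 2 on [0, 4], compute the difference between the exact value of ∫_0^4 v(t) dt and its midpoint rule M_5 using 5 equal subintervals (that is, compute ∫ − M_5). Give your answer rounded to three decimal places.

-5.333

Exact integral: ∫_0^4 v(t) dt ≈ -229.33333.
M_5 = -224.
Error ≈ -229.33333 − (-224) ≈ -5.333.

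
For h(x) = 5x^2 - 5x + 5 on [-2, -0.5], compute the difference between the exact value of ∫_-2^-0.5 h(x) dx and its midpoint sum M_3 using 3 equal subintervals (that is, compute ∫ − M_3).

0.15625

Exact integral: ∫_-2^-0.5 h(x) dx = 30.
M_3 = 29.84375.
Error = 30 − 29.84375 = 0.15625.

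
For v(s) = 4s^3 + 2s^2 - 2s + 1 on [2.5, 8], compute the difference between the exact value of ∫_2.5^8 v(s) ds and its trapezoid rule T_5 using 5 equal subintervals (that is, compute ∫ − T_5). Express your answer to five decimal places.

-72.09583

Exact integral: ∫_2.5^8 v(s) ds ≈ 4335.6041667.
T_5 = 4407.7.
Error ≈ 4335.6041667 − 4407.7 ≈ -72.09583.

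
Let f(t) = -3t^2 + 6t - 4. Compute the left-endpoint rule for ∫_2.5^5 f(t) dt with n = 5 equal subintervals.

Δt = (5 − 2.5)/5 = 0.5.
Left endpoints: 2.5, 3, 3.5, 4, 4.5.
f(2.5) = -7.75, f(3) = -13, f(3.5) = -19.75, f(4) = -28, f(4.5) = -37.75.
Sum = Δt · [f(2.5) + f(3) + f(3.5) + f(4) + f(4.5)].
Sum = -53.125.

-53.125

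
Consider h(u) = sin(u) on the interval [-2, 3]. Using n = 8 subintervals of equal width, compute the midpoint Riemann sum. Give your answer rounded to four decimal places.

0.5833

Δu = (3 − (-2))/8 = 0.625.
Midpoints: -1.6875, -1.0625, -0.4375, 0.1875, 0.8125, 1.4375, 2.0625, 2.6875.
h(-1.6875) ≈ -0.9932, h(-1.0625) ≈ -0.8736, h(-0.4375) ≈ -0.4237, h(0.1875) ≈ 0.1864, h(0.8125) ≈ 0.7260, h(1.4375) ≈ 0.9911, h(2.0625) ≈ 0.8815, h(2.6875) ≈ 0.4386.
Sum = Δu · [h(-1.6875) + h(-1.0625) + h(-0.4375) + ...].
Sum ≈ 0.5833.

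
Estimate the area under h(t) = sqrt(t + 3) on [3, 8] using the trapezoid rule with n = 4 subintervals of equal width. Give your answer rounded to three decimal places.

14.517

Δt = (8 − 3)/4 = 1.25.
h(3) ≈ 2.449, h(4.25) ≈ 2.693, h(5.5) ≈ 2.915, h(6.75) ≈ 3.122, h(8) ≈ 3.317.
T_4 = (Δt/2)·[h(t_0) + 2h(t_1) + 2h(t_2) + 2h(t_3) + h(t_4)].
Sum ≈ 14.517.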